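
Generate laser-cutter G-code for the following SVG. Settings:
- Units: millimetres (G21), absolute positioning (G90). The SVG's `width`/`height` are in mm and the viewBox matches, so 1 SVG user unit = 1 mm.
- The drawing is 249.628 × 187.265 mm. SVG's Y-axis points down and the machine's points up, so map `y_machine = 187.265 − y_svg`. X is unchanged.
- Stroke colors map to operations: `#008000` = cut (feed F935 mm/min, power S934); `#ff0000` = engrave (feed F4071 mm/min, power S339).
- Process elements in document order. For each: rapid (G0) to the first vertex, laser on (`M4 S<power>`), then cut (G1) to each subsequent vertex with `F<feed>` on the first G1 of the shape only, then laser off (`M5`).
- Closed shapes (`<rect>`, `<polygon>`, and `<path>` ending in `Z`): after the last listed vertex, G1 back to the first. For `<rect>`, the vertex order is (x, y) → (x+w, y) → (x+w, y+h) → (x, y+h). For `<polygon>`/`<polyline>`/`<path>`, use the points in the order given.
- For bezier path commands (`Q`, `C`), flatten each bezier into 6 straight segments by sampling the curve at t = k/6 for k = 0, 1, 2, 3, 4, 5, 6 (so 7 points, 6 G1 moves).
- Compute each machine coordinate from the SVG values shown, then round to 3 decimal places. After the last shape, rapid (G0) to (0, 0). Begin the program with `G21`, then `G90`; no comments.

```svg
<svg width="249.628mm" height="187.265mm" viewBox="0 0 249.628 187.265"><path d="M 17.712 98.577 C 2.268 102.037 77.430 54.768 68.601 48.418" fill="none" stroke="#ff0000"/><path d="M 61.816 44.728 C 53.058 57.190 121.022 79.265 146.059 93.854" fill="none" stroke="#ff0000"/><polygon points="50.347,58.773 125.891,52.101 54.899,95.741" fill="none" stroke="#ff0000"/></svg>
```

viewBox `0 0 249.628 187.265` with mm width/height → 1 unit = 1 mm. Flip: y_m = 187.265 − y_svg.

**Shape 1** — `<path>` cubic bezier, stroke `#ff0000` → engrave (S339, F4071). Control points (SVG): P0=(17.712,98.577), P1=(2.268,102.037), P2=(77.430,54.768), P3=(68.601,48.418); sampled at t=k/6. Machine vertices: (17.712,88.688) → (16.732,90.761) → (26.003,98.743) → (40.676,110.089) → (55.900,122.252) → (66.825,132.686) → (68.601,138.847). Open path.

**Shape 2** — `<path>` cubic bezier, stroke `#ff0000` → engrave (S339, F4071). Control points (SVG): P0=(61.816,44.728), P1=(53.058,57.190), P2=(121.022,79.265), P3=(146.059,93.854); sampled at t=k/6. Machine vertices: (61.816,142.537) → (63.277,135.584) → (74.201,127.504) → (91.264,118.772) → (111.144,109.862) → (130.517,101.250) → (146.059,93.411). Open path.

**Shape 3** — `<polygon>` closed polygon, stroke `#ff0000` → engrave (S339, F4071). Machine vertices: (50.347,128.492) → (125.891,135.164) → (54.899,91.524) → (50.347,128.492). Closed: final G1 returns to the first vertex.

G21
G90
G0 X17.712 Y88.688
M4 S339
G1 X16.732 Y90.761 F4071
G1 X26.003 Y98.743
G1 X40.676 Y110.089
G1 X55.900 Y122.252
G1 X66.825 Y132.686
G1 X68.601 Y138.847
M5
G0 X61.816 Y142.537
M4 S339
G1 X63.277 Y135.584 F4071
G1 X74.201 Y127.504
G1 X91.264 Y118.772
G1 X111.144 Y109.862
G1 X130.517 Y101.250
G1 X146.059 Y93.411
M5
G0 X50.347 Y128.492
M4 S339
G1 X125.891 Y135.164 F4071
G1 X54.899 Y91.524
G1 X50.347 Y128.492
M5
G0 X0.000 Y0.000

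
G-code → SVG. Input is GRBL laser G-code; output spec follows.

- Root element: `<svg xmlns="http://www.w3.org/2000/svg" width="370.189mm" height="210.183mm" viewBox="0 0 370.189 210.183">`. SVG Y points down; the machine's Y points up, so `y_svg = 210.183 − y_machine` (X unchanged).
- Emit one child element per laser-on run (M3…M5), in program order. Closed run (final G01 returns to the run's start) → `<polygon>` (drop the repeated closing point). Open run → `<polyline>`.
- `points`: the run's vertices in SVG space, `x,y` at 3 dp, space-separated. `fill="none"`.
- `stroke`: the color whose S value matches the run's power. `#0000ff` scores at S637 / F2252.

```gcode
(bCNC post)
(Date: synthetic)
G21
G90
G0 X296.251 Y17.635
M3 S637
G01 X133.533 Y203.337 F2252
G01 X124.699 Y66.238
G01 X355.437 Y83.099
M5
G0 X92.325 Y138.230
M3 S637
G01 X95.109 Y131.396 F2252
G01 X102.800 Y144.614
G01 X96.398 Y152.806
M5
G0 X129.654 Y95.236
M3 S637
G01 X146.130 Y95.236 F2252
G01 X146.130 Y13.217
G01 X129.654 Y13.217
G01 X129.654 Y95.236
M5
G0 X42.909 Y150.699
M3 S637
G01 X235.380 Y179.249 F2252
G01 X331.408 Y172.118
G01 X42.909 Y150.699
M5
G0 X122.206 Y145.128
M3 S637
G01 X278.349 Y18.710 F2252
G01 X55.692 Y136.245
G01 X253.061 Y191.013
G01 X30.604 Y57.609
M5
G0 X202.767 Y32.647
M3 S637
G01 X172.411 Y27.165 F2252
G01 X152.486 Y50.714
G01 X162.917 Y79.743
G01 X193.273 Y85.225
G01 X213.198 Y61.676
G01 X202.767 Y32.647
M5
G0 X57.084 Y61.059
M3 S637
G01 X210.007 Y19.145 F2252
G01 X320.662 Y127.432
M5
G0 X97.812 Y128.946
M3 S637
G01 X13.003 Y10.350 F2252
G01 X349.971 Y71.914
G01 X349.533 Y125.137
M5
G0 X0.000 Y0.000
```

<svg xmlns="http://www.w3.org/2000/svg" width="370.189mm" height="210.183mm" viewBox="0 0 370.189 210.183">
  <polyline points="296.251,192.548 133.533,6.846 124.699,143.945 355.437,127.084" fill="none" stroke="#0000ff"/>
  <polyline points="92.325,71.953 95.109,78.787 102.800,65.569 96.398,57.377" fill="none" stroke="#0000ff"/>
  <polygon points="129.654,114.947 146.130,114.947 146.130,196.966 129.654,196.966" fill="none" stroke="#0000ff"/>
  <polygon points="42.909,59.484 235.380,30.934 331.408,38.065" fill="none" stroke="#0000ff"/>
  <polyline points="122.206,65.055 278.349,191.473 55.692,73.938 253.061,19.170 30.604,152.574" fill="none" stroke="#0000ff"/>
  <polygon points="202.767,177.536 172.411,183.018 152.486,159.469 162.917,130.440 193.273,124.958 213.198,148.507" fill="none" stroke="#0000ff"/>
  <polyline points="57.084,149.124 210.007,191.038 320.662,82.751" fill="none" stroke="#0000ff"/>
  <polyline points="97.812,81.237 13.003,199.833 349.971,138.269 349.533,85.046" fill="none" stroke="#0000ff"/>
</svg>

Each laser-on run becomes one SVG element. Flip Y back into SVG space with y_svg = 210.183 − y_machine. Every run uses S637, so all elements get stroke `#0000ff` (score).

Run 1: The run is open, so emit a `<polyline>` with points (Y-flipped): 296.251,192.548 133.533,6.846 124.699,143.945 355.437,127.084.

Run 2: The run is open, so emit a `<polyline>` with points (Y-flipped): 92.325,71.953 95.109,78.787 102.800,65.569 96.398,57.377.

Run 3: The run returns to its start, so emit a `<polygon>` with points (Y-flipped): 129.654,114.947 146.130,114.947 146.130,196.966 129.654,196.966.

Run 4: The run returns to its start, so emit a `<polygon>` with points (Y-flipped): 42.909,59.484 235.380,30.934 331.408,38.065.

Run 5: The run is open, so emit a `<polyline>` with points (Y-flipped): 122.206,65.055 278.349,191.473 55.692,73.938 253.061,19.170 30.604,152.574.

Run 6: The run returns to its start, so emit a `<polygon>` with points (Y-flipped): 202.767,177.536 172.411,183.018 152.486,159.469 162.917,130.440 193.273,124.958 213.198,148.507.

Run 7: The run is open, so emit a `<polyline>` with points (Y-flipped): 57.084,149.124 210.007,191.038 320.662,82.751.

Run 8: The run is open, so emit a `<polyline>` with points (Y-flipped): 97.812,81.237 13.003,199.833 349.971,138.269 349.533,85.046.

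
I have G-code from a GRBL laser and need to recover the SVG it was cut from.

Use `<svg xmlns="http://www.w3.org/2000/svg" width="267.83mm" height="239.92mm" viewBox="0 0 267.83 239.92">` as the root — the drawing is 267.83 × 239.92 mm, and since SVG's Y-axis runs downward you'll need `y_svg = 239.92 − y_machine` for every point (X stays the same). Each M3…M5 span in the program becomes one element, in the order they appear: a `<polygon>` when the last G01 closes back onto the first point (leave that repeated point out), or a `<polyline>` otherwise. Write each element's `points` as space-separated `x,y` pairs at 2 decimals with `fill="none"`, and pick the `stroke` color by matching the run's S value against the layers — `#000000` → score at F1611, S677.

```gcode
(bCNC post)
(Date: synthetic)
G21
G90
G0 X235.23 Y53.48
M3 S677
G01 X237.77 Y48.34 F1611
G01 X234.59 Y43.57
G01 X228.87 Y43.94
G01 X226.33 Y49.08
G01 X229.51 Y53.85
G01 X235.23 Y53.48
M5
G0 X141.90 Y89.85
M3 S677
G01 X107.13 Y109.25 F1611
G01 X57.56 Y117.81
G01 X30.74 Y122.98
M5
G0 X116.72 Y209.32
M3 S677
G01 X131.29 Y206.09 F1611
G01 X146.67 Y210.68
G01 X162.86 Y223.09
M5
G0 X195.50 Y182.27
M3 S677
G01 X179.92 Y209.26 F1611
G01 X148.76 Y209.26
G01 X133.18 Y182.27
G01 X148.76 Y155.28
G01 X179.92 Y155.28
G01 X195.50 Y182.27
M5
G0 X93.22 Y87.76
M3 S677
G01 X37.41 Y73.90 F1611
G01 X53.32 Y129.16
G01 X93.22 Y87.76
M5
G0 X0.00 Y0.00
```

<svg xmlns="http://www.w3.org/2000/svg" width="267.83mm" height="239.92mm" viewBox="0 0 267.83 239.92">
  <polygon points="235.23,186.44 237.77,191.58 234.59,196.35 228.87,195.98 226.33,190.84 229.51,186.07" fill="none" stroke="#000000"/>
  <polyline points="141.90,150.07 107.13,130.67 57.56,122.11 30.74,116.94" fill="none" stroke="#000000"/>
  <polyline points="116.72,30.60 131.29,33.83 146.67,29.24 162.86,16.83" fill="none" stroke="#000000"/>
  <polygon points="195.50,57.65 179.92,30.66 148.76,30.66 133.18,57.65 148.76,84.64 179.92,84.64" fill="none" stroke="#000000"/>
  <polygon points="93.22,152.16 37.41,166.02 53.32,110.76" fill="none" stroke="#000000"/>
</svg>

Each laser-on run becomes one SVG element. Flip Y back into SVG space with y_svg = 239.92 − y_machine. Every run uses S677, so all elements get stroke `#000000` (score).

Run 1: The run returns to its start, so emit a `<polygon>` with points (Y-flipped): 235.23,186.44 237.77,191.58 234.59,196.35 228.87,195.98 226.33,190.84 229.51,186.07.

Run 2: The run is open, so emit a `<polyline>` with points (Y-flipped): 141.90,150.07 107.13,130.67 57.56,122.11 30.74,116.94.

Run 3: The run is open, so emit a `<polyline>` with points (Y-flipped): 116.72,30.60 131.29,33.83 146.67,29.24 162.86,16.83.

Run 4: The run returns to its start, so emit a `<polygon>` with points (Y-flipped): 195.50,57.65 179.92,30.66 148.76,30.66 133.18,57.65 148.76,84.64 179.92,84.64.

Run 5: The run returns to its start, so emit a `<polygon>` with points (Y-flipped): 93.22,152.16 37.41,166.02 53.32,110.76.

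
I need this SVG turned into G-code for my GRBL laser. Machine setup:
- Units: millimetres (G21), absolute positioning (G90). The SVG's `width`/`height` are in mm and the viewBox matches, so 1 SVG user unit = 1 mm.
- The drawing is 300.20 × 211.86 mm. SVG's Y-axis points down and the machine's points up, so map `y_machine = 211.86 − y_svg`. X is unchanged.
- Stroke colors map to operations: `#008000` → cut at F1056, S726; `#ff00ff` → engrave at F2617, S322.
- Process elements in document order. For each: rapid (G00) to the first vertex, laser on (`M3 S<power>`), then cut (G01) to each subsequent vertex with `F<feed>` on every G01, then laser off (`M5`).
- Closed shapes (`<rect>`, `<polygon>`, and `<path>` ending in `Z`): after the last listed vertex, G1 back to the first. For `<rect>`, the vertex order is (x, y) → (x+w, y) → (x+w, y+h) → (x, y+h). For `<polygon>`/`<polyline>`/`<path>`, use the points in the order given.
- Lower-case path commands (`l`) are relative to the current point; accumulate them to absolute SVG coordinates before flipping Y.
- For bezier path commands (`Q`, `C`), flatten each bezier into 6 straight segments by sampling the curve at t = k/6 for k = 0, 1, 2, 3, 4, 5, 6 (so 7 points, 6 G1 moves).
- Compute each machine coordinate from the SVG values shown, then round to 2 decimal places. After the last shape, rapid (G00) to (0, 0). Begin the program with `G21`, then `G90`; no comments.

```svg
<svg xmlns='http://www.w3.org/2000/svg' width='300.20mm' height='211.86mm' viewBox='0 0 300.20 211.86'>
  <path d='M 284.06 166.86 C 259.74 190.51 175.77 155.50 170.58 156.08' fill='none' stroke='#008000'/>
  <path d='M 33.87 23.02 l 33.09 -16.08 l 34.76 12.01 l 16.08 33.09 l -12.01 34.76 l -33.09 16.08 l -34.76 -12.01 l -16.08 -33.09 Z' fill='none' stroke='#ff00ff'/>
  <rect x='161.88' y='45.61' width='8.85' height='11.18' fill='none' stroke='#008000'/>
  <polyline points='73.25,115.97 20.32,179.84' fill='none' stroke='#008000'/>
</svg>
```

G21
G90
G00 X284.06 Y45.00
M3 S726
G01 X267.57 Y37.63 F1056
G01 X244.98 Y37.41 F1056
G01 X220.15 Y41.74 F1056
G01 X196.90 Y47.99 F1056
G01 X179.10 Y53.54 F1056
G01 X170.58 Y55.78 F1056
M5
G00 X33.87 Y188.84
M3 S322
G01 X66.96 Y204.92 F2617
G01 X101.72 Y192.91 F2617
G01 X117.80 Y159.82 F2617
G01 X105.79 Y125.06 F2617
G01 X72.70 Y108.98 F2617
G01 X37.94 Y120.99 F2617
G01 X21.86 Y154.08 F2617
G01 X33.87 Y188.84 F2617
M5
G00 X161.88 Y166.25
M3 S726
G01 X170.73 Y166.25 F1056
G01 X170.73 Y155.07 F1056
G01 X161.88 Y155.07 F1056
G01 X161.88 Y166.25 F1056
M5
G00 X73.25 Y95.89
M3 S726
G01 X20.32 Y32.02 F1056
M5
G00 X0.00 Y0.00

viewBox `0 0 300.20 211.86` with mm width/height → 1 unit = 1 mm. Flip: y_m = 211.86 − y_svg.

**Shape 1** — `<path>` cubic bezier, stroke `#008000` → cut (S726, F1056). Control points (SVG): P0=(284.06,166.86), P1=(259.74,190.51), P2=(175.77,155.50), P3=(170.58,156.08); sampled at t=k/6. Machine vertices: (284.06,45.00) → (267.57,37.63) → (244.98,37.41) → (220.15,41.74) → (196.90,47.99) → (179.10,53.54) → (170.58,55.78). Open path.

**Shape 2** — `<path>` regular polygon, stroke `#ff00ff` → engrave (S322, F2617). Machine vertices: (33.87,188.84) → (66.96,204.92) → (101.72,192.91) → (117.80,159.82) → (105.79,125.06) → (72.70,108.98) → (37.94,120.99) → (21.86,154.08) → (33.87,188.84). Closed: final G1 returns to the first vertex.

**Shape 3** — `<rect>` rectangle, stroke `#008000` → cut (S726, F1056). Machine vertices: (161.88,166.25) → (170.73,166.25) → (170.73,155.07) → (161.88,155.07) → (161.88,166.25). Closed: final G1 returns to the first vertex.

**Shape 4** — `<polyline>` line segment, stroke `#008000` → cut (S726, F1056). Machine vertices: (73.25,95.89) → (20.32,32.02). Open path.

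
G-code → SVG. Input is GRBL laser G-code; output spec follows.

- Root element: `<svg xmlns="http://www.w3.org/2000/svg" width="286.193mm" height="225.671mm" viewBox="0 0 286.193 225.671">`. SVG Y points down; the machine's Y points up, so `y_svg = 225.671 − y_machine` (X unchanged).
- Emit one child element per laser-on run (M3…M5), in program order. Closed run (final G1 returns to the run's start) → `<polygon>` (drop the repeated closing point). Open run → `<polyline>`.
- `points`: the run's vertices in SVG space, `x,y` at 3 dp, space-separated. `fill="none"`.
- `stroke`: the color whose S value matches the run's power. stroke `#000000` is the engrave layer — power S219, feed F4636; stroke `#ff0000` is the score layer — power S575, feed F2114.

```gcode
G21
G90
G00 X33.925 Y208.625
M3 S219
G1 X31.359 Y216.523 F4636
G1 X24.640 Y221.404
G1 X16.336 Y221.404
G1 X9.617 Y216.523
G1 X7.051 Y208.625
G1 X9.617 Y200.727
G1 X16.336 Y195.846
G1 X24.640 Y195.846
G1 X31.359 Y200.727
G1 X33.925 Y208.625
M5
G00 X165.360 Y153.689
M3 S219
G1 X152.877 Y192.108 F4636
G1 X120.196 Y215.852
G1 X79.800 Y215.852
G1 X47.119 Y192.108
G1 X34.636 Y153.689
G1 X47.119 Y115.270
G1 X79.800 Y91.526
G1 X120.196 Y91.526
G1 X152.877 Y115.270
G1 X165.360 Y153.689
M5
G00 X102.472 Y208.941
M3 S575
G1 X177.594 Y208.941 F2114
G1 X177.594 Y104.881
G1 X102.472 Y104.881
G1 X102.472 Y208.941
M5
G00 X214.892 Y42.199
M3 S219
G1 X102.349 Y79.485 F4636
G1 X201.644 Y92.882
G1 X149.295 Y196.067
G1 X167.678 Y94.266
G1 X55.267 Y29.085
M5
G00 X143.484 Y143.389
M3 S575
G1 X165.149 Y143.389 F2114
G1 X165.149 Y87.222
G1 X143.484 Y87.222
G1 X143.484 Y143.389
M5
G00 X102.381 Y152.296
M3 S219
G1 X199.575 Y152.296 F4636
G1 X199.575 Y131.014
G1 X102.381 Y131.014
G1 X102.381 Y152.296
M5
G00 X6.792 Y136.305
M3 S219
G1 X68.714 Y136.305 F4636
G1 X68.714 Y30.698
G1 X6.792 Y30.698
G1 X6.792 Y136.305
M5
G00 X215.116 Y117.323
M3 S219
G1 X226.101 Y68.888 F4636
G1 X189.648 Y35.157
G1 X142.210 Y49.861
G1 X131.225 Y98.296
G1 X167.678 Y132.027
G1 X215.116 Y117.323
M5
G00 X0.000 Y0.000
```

Each laser-on run becomes one SVG element. Flip Y back into SVG space with y_svg = 225.671 − y_machine.

Run 1: power S219 maps to stroke `#000000` (engrave). The run returns to its start, so emit a `<polygon>` with points (Y-flipped): 33.925,17.046 31.359,9.148 24.640,4.267 16.336,4.267 9.617,9.148 7.051,17.046 9.617,24.944 16.336,29.825 24.640,29.825 31.359,24.944.

Run 2: the run's S219 means `#000000` (engrave). The run returns to its start, so emit a `<polygon>` with points (Y-flipped): 165.360,71.982 152.877,33.563 120.196,9.819 79.800,9.819 47.119,33.563 34.636,71.982 47.119,110.401 79.800,134.145 120.196,134.145 152.877,110.401.

Run 3: the run's S575 means `#ff0000` (score). The run returns to its start, so emit a `<polygon>` with points (Y-flipped): 102.472,16.730 177.594,16.730 177.594,120.790 102.472,120.790.

Run 4: power S219 maps to stroke `#000000` (engrave). The run is open, so emit a `<polyline>` with points (Y-flipped): 214.892,183.472 102.349,146.186 201.644,132.789 149.295,29.604 167.678,131.405 55.267,196.586.

Run 5: the run's S575 means `#ff0000` (score). The run returns to its start, so emit a `<polygon>` with points (Y-flipped): 143.484,82.282 165.149,82.282 165.149,138.449 143.484,138.449.

Run 6: S219 ⇒ engrave layer `#000000`. The run returns to its start, so emit a `<polygon>` with points (Y-flipped): 102.381,73.375 199.575,73.375 199.575,94.657 102.381,94.657.

Run 7: power S219 maps to stroke `#000000` (engrave). The run returns to its start, so emit a `<polygon>` with points (Y-flipped): 6.792,89.366 68.714,89.366 68.714,194.973 6.792,194.973.

Run 8: S219 ⇒ engrave layer `#000000`. The run returns to its start, so emit a `<polygon>` with points (Y-flipped): 215.116,108.348 226.101,156.783 189.648,190.514 142.210,175.810 131.225,127.375 167.678,93.644.

<svg xmlns="http://www.w3.org/2000/svg" width="286.193mm" height="225.671mm" viewBox="0 0 286.193 225.671">
  <polygon points="33.925,17.046 31.359,9.148 24.640,4.267 16.336,4.267 9.617,9.148 7.051,17.046 9.617,24.944 16.336,29.825 24.640,29.825 31.359,24.944" fill="none" stroke="#000000"/>
  <polygon points="165.360,71.982 152.877,33.563 120.196,9.819 79.800,9.819 47.119,33.563 34.636,71.982 47.119,110.401 79.800,134.145 120.196,134.145 152.877,110.401" fill="none" stroke="#000000"/>
  <polygon points="102.472,16.730 177.594,16.730 177.594,120.790 102.472,120.790" fill="none" stroke="#ff0000"/>
  <polyline points="214.892,183.472 102.349,146.186 201.644,132.789 149.295,29.604 167.678,131.405 55.267,196.586" fill="none" stroke="#000000"/>
  <polygon points="143.484,82.282 165.149,82.282 165.149,138.449 143.484,138.449" fill="none" stroke="#ff0000"/>
  <polygon points="102.381,73.375 199.575,73.375 199.575,94.657 102.381,94.657" fill="none" stroke="#000000"/>
  <polygon points="6.792,89.366 68.714,89.366 68.714,194.973 6.792,194.973" fill="none" stroke="#000000"/>
  <polygon points="215.116,108.348 226.101,156.783 189.648,190.514 142.210,175.810 131.225,127.375 167.678,93.644" fill="none" stroke="#000000"/>
</svg>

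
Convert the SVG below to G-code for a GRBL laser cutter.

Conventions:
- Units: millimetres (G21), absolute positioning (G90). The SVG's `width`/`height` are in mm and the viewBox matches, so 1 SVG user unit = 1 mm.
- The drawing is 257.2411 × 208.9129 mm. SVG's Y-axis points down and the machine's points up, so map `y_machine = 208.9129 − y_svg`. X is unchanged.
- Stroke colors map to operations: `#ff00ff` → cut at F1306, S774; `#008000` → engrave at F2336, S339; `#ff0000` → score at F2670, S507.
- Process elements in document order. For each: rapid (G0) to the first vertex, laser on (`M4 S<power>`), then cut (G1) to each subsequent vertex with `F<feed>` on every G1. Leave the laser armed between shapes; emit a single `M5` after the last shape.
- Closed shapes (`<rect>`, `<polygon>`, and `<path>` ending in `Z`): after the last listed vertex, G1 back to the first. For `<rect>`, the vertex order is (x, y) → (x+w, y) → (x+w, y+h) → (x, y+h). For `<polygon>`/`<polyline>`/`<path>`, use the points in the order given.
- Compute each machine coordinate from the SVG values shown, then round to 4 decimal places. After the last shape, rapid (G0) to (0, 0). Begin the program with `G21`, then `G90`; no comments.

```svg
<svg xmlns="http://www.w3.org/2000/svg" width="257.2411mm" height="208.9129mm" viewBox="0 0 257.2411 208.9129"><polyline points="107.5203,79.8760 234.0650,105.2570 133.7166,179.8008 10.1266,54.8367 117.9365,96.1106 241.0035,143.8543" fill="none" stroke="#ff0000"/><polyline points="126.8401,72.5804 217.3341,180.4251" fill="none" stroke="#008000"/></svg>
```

G21
G90
G0 X107.5203 Y129.0369
M4 S507
G1 X234.0650 Y103.6559 F2670
G1 X133.7166 Y29.1121 F2670
G1 X10.1266 Y154.0762 F2670
G1 X117.9365 Y112.8023 F2670
G1 X241.0035 Y65.0586 F2670
G0 X126.8401 Y136.3325
M4 S339
G1 X217.3341 Y28.4878 F2336
M5
G0 X0.0000 Y0.0000

viewBox `0 0 257.2411 208.9129` with mm width/height → 1 unit = 1 mm. Flip: y_m = 208.9129 − y_svg.

**Shape 1** — `<polyline>` open polyline, stroke `#ff0000` → score (S507, F2670). Machine vertices: (107.5203,129.0369) → (234.0650,103.6559) → (133.7166,29.1121) → (10.1266,154.0762) → (117.9365,112.8023) → (241.0035,65.0586). Open path.

**Shape 2** — `<polyline>` line segment, stroke `#008000` → engrave (S339, F2336). Machine vertices: (126.8401,136.3325) → (217.3341,28.4878). Open path.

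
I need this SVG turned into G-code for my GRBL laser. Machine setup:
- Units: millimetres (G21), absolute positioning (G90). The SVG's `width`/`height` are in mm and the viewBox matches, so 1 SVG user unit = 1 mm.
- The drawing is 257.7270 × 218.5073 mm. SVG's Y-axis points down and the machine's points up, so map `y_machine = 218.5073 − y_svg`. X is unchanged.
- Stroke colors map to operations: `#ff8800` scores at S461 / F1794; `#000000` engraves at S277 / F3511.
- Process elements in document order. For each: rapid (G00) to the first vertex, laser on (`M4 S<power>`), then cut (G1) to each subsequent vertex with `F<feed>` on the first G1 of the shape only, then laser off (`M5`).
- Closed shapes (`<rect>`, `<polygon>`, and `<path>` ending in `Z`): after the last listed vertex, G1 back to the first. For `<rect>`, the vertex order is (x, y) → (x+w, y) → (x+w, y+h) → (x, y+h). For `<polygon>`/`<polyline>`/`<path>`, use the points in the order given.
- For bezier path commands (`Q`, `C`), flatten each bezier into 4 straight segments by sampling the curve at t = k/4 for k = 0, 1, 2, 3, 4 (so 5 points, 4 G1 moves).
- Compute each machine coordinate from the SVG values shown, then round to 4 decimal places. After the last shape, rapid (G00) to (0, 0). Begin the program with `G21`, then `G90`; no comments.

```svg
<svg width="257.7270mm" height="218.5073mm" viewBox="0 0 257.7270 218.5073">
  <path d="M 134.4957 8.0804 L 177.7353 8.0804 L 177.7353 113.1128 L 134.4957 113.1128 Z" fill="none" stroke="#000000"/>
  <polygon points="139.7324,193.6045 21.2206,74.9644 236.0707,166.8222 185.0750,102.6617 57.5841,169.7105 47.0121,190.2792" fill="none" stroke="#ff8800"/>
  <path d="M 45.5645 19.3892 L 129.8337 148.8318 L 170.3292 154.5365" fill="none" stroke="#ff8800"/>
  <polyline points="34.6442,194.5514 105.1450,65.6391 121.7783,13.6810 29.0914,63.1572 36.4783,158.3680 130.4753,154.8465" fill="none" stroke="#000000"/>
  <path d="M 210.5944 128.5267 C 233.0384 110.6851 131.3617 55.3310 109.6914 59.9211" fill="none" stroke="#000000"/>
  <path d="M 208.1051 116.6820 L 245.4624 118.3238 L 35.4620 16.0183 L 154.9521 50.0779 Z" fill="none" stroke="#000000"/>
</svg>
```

G21
G90
G00 X134.4957 Y210.4269
M4 S277
G1 X177.7353 Y210.4269 F3511
G1 X177.7353 Y105.3945
G1 X134.4957 Y105.3945
G1 X134.4957 Y210.4269
M5
G00 X139.7324 Y24.9028
M4 S461
G1 X21.2206 Y143.5429 F1794
G1 X236.0707 Y51.6851
G1 X185.0750 Y115.8456
G1 X57.5841 Y48.7968
G1 X47.0121 Y28.2281
G1 X139.7324 Y24.9028
M5
G00 X45.5645 Y199.1181
M4 S461
G1 X129.8337 Y69.6755 F1794
G1 X170.3292 Y63.9708
M5
G00 X34.6442 Y23.9559
M4 S277
G1 X105.1450 Y152.8682 F3511
G1 X121.7783 Y204.8263
G1 X29.0914 Y155.3501
G1 X36.4783 Y60.1393
G1 X130.4753 Y63.6608
M5
G00 X210.5944 Y89.9806
M4 S277
G1 X207.3443 Y108.8726 F3511
G1 X176.6858 Y132.6953
G1 X137.7558 Y152.3120
G1 X109.6914 Y158.5862
M5
G00 X208.1051 Y101.8253
M4 S277
G1 X245.4624 Y100.1835 F3511
G1 X35.4620 Y202.4890
G1 X154.9521 Y168.4294
G1 X208.1051 Y101.8253
M5
G00 X0.0000 Y0.0000

1 u = 1 mm; y_m = 218.5073 − y.

[1] `<path>` rectangle, #000000→engrave S277 F3511: (134.4957,210.4269) → (177.7353,210.4269) → (177.7353,105.3945) → (134.4957,105.3945) → (134.4957,210.4269) (closed)

[2] `<polygon>` closed polygon, #ff8800→score S461 F1794: (139.7324,24.9028) → (21.2206,143.5429) → (236.0707,51.6851) → (185.0750,115.8456) → (57.5841,48.7968) → (47.0121,28.2281) → (139.7324,24.9028) (closed)

[3] `<path>` open polyline, #ff8800→score S461 F1794: (45.5645,199.1181) → (129.8337,69.6755) → (170.3292,63.9708)

[4] `<polyline>` open polyline, #000000→engrave S277 F3511: (34.6442,23.9559) → (105.1450,152.8682) → (121.7783,204.8263) → (29.0914,155.3501) → (36.4783,60.1393) → (130.4753,63.6608)

[5] `<path>` cubic bezier, #000000→engrave S277 F3511: (210.5944,89.9806) → (207.3443,108.8726) → (176.6858,132.6953) → (137.7558,152.3120) → (109.6914,158.5862)

[6] `<path>` closed polygon, #000000→engrave S277 F3511: (208.1051,101.8253) → (245.4624,100.1835) → (35.4620,202.4890) → (154.9521,168.4294) → (208.1051,101.8253) (closed)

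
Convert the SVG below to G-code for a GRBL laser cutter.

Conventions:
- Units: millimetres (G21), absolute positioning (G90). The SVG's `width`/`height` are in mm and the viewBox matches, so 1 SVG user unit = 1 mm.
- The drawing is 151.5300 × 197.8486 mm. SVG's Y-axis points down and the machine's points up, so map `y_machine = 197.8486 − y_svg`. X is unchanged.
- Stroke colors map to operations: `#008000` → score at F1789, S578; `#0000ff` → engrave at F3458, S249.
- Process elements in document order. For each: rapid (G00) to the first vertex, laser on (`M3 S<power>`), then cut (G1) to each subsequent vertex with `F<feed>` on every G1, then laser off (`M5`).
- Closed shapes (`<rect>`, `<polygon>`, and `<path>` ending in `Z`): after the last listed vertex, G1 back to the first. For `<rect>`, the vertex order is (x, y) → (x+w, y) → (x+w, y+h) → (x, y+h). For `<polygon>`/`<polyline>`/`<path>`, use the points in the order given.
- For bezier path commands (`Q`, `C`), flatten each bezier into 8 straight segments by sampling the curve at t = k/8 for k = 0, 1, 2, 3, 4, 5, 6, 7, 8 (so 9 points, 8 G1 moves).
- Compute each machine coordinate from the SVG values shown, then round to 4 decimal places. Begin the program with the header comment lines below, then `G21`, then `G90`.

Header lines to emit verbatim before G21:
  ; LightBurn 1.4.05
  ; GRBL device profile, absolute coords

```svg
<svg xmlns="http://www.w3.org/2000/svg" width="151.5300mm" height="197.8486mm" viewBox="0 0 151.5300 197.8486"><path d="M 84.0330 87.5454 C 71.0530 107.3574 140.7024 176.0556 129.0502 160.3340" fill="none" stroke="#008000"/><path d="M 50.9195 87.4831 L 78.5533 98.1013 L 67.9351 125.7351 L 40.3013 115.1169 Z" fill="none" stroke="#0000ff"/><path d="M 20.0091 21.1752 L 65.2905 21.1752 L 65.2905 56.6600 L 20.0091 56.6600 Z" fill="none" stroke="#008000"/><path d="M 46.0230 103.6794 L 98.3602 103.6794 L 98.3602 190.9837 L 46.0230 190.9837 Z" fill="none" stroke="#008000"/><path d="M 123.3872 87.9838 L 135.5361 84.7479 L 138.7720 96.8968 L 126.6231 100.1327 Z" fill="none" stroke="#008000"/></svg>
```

Since the viewBox matches the mm dimensions, user units are millimetres directly. The only transform is the Y-flip y_m = 197.8486 − y_svg.

Shape 1 is a cubic bezier drawn with `<path>`. Its stroke #008000 means score at S578, F1789. After flipping Y the toolpath is (84.0330,110.3032) → (82.7186,100.8425) → (87.2296,88.3609) → (95.6450,74.4206) → (106.0437,60.5838) → (116.5046,48.4126) → (125.1067,39.4692) → (129.9289,35.3158) → (129.0502,37.5146).

Shape 2 is a regular polygon drawn with `<path>`. Its stroke #0000ff means engrave at S249, F3458. After flipping Y the toolpath is (50.9195,110.3655) → (78.5533,99.7473) → (67.9351,72.1135) → (40.3013,82.7317) → (50.9195,110.3655), returning to the start.

Shape 3 is a rectangle drawn with `<path>`. Its stroke #008000 means score at S578, F1789. After flipping Y the toolpath is (20.0091,176.6734) → (65.2905,176.6734) → (65.2905,141.1886) → (20.0091,141.1886) → (20.0091,176.6734), returning to the start.

Shape 4 is a rectangle drawn with `<path>`. Its stroke #008000 means score at S578, F1789. After flipping Y the toolpath is (46.0230,94.1692) → (98.3602,94.1692) → (98.3602,6.8649) → (46.0230,6.8649) → (46.0230,94.1692), returning to the start.

Shape 5 is a regular polygon drawn with `<path>`. Its stroke #008000 means score at S578, F1789. After flipping Y the toolpath is (123.3872,109.8648) → (135.5361,113.1007) → (138.7720,100.9518) → (126.6231,97.7159) → (123.3872,109.8648), returning to the start.

; LightBurn 1.4.05
; GRBL device profile, absolute coords
G21
G90
G00 X84.0330 Y110.3032
M3 S578
G1 X82.7186 Y100.8425 F1789
G1 X87.2296 Y88.3609 F1789
G1 X95.6450 Y74.4206 F1789
G1 X106.0437 Y60.5838 F1789
G1 X116.5046 Y48.4126 F1789
G1 X125.1067 Y39.4692 F1789
G1 X129.9289 Y35.3158 F1789
G1 X129.0502 Y37.5146 F1789
M5
G00 X50.9195 Y110.3655
M3 S249
G1 X78.5533 Y99.7473 F3458
G1 X67.9351 Y72.1135 F3458
G1 X40.3013 Y82.7317 F3458
G1 X50.9195 Y110.3655 F3458
M5
G00 X20.0091 Y176.6734
M3 S578
G1 X65.2905 Y176.6734 F1789
G1 X65.2905 Y141.1886 F1789
G1 X20.0091 Y141.1886 F1789
G1 X20.0091 Y176.6734 F1789
M5
G00 X46.0230 Y94.1692
M3 S578
G1 X98.3602 Y94.1692 F1789
G1 X98.3602 Y6.8649 F1789
G1 X46.0230 Y6.8649 F1789
G1 X46.0230 Y94.1692 F1789
M5
G00 X123.3872 Y109.8648
M3 S578
G1 X135.5361 Y113.1007 F1789
G1 X138.7720 Y100.9518 F1789
G1 X126.6231 Y97.7159 F1789
G1 X123.3872 Y109.8648 F1789
M5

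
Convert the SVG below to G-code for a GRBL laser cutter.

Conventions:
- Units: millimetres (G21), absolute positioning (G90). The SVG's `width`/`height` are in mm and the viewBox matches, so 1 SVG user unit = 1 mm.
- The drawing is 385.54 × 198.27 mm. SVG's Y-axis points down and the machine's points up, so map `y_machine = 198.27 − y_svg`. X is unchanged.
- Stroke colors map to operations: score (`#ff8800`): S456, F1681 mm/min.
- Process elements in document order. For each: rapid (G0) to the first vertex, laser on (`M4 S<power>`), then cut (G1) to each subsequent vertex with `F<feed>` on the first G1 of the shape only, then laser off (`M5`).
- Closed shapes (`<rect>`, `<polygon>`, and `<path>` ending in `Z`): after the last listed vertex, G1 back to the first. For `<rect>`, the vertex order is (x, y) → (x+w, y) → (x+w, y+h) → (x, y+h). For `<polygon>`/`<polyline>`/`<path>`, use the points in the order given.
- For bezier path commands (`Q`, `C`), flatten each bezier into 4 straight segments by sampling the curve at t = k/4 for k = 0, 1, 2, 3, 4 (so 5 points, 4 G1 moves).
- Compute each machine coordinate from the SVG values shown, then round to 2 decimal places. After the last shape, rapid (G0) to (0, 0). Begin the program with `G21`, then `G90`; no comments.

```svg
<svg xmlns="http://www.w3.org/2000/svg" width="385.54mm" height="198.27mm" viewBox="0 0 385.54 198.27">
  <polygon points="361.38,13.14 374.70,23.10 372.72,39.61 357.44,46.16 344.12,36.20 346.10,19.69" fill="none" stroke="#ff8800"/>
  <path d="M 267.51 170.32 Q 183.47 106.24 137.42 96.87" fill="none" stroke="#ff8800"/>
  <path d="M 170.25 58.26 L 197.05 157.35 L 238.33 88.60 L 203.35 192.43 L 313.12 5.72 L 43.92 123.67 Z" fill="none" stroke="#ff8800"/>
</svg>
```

viewBox `0 0 385.54 198.27` with mm width/height → 1 unit = 1 mm. Flip: y_m = 198.27 − y_svg.

**Shape 1** — `<polygon>` regular polygon, stroke `#ff8800` → score (S456, F1681). Machine vertices: (361.38,185.13) → (374.70,175.17) → (372.72,158.66) → (357.44,152.11) → (344.12,162.07) → (346.10,178.58) → (361.38,185.13). Closed: final G1 returns to the first vertex.

**Shape 2** — `<path>` quadratic bezier, stroke `#ff8800` → score (S456, F1681). Control points (SVG): P0=(267.51,170.32), P1=(183.47,106.24), P2=(137.42,96.87); sampled at t=k/4. Machine vertices: (267.51,27.95) → (227.86,56.57) → (192.97,78.35) → (162.82,93.30) → (137.42,101.40). Open path.

**Shape 3** — `<path>` closed polygon, stroke `#ff8800` → score (S456, F1681). Machine vertices: (170.25,140.01) → (197.05,40.92) → (238.33,109.67) → (203.35,5.84) → (313.12,192.55) → (43.92,74.60) → (170.25,140.01). Closed: final G1 returns to the first vertex.

G21
G90
G0 X361.38 Y185.13
M4 S456
G1 X374.70 Y175.17 F1681
G1 X372.72 Y158.66
G1 X357.44 Y152.11
G1 X344.12 Y162.07
G1 X346.10 Y178.58
G1 X361.38 Y185.13
M5
G0 X267.51 Y27.95
M4 S456
G1 X227.86 Y56.57 F1681
G1 X192.97 Y78.35
G1 X162.82 Y93.30
G1 X137.42 Y101.40
M5
G0 X170.25 Y140.01
M4 S456
G1 X197.05 Y40.92 F1681
G1 X238.33 Y109.67
G1 X203.35 Y5.84
G1 X313.12 Y192.55
G1 X43.92 Y74.60
G1 X170.25 Y140.01
M5
G0 X0.00 Y0.00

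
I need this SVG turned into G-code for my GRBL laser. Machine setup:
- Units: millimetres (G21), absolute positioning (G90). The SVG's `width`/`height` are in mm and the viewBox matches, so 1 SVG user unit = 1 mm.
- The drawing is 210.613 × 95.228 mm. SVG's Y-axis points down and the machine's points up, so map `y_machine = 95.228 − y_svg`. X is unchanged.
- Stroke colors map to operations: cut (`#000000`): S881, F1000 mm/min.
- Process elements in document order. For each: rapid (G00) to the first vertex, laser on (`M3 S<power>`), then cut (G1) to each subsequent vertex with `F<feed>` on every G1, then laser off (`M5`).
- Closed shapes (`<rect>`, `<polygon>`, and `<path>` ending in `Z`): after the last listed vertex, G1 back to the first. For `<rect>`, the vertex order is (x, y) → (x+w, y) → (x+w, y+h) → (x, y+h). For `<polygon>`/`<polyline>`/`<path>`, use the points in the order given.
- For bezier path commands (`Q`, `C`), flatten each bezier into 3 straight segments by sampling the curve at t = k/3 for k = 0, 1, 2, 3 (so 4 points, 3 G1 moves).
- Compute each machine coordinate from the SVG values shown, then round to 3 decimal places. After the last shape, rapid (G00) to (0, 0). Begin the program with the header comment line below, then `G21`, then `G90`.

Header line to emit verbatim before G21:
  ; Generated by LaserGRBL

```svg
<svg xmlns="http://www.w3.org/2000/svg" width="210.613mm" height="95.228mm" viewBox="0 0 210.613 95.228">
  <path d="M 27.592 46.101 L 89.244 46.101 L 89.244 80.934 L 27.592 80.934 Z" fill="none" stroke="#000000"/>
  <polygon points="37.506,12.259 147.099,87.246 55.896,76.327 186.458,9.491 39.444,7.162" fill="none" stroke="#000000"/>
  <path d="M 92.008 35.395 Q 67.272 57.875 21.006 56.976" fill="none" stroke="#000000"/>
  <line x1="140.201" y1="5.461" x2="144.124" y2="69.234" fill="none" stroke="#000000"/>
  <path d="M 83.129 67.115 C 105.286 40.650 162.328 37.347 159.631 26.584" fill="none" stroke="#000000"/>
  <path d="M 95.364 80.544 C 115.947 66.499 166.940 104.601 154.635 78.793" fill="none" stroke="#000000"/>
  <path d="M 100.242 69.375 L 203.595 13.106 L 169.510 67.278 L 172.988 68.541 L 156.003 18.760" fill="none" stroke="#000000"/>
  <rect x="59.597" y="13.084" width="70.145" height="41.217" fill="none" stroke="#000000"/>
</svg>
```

1 u = 1 mm; y_m = 95.228 − y.

[1] `<path>` rectangle, #000000→cut S881 F1000: (27.592,49.127) → (89.244,49.127) → (89.244,14.294) → (27.592,14.294) → (27.592,49.127) (closed)

[2] `<polygon>` closed polygon, #000000→cut S881 F1000: (37.506,82.969) → (147.099,7.982) → (55.896,18.901) → (186.458,85.737) → (39.444,88.066) → (37.506,82.969) (closed)

[3] `<path>` quadratic bezier, #000000→cut S881 F1000: (92.008,59.833) → (73.125,47.444) → (49.458,40.250) → (21.006,38.252)

[4] `<line>` line segment, #000000→cut S881 F1000: (140.201,89.767) → (144.124,25.994)

[5] `<path>` cubic bezier, #000000→cut S881 F1000: (83.129,28.113) → (113.410,47.991) → (145.920,59.234) → (159.631,68.644)

[6] `<path>` cubic bezier, #000000→cut S881 F1000: (95.364,14.684) → (122.613,15.645) → (149.311,7.632) → (154.635,16.435)

[7] `<path>` open polyline, #000000→cut S881 F1000: (100.242,25.853) → (203.595,82.122) → (169.510,27.950) → (172.988,26.687) → (156.003,76.468)

[8] `<rect>` rectangle, #000000→cut S881 F1000: (59.597,82.144) → (129.742,82.144) → (129.742,40.927) → (59.597,40.927) → (59.597,82.144) (closed)

; Generated by LaserGRBL
G21
G90
G00 X27.592 Y49.127
M3 S881
G1 X89.244 Y49.127 F1000
G1 X89.244 Y14.294 F1000
G1 X27.592 Y14.294 F1000
G1 X27.592 Y49.127 F1000
M5
G00 X37.506 Y82.969
M3 S881
G1 X147.099 Y7.982 F1000
G1 X55.896 Y18.901 F1000
G1 X186.458 Y85.737 F1000
G1 X39.444 Y88.066 F1000
G1 X37.506 Y82.969 F1000
M5
G00 X92.008 Y59.833
M3 S881
G1 X73.125 Y47.444 F1000
G1 X49.458 Y40.250 F1000
G1 X21.006 Y38.252 F1000
M5
G00 X140.201 Y89.767
M3 S881
G1 X144.124 Y25.994 F1000
M5
G00 X83.129 Y28.113
M3 S881
G1 X113.410 Y47.991 F1000
G1 X145.920 Y59.234 F1000
G1 X159.631 Y68.644 F1000
M5
G00 X95.364 Y14.684
M3 S881
G1 X122.613 Y15.645 F1000
G1 X149.311 Y7.632 F1000
G1 X154.635 Y16.435 F1000
M5
G00 X100.242 Y25.853
M3 S881
G1 X203.595 Y82.122 F1000
G1 X169.510 Y27.950 F1000
G1 X172.988 Y26.687 F1000
G1 X156.003 Y76.468 F1000
M5
G00 X59.597 Y82.144
M3 S881
G1 X129.742 Y82.144 F1000
G1 X129.742 Y40.927 F1000
G1 X59.597 Y40.927 F1000
G1 X59.597 Y82.144 F1000
M5
G00 X0.000 Y0.000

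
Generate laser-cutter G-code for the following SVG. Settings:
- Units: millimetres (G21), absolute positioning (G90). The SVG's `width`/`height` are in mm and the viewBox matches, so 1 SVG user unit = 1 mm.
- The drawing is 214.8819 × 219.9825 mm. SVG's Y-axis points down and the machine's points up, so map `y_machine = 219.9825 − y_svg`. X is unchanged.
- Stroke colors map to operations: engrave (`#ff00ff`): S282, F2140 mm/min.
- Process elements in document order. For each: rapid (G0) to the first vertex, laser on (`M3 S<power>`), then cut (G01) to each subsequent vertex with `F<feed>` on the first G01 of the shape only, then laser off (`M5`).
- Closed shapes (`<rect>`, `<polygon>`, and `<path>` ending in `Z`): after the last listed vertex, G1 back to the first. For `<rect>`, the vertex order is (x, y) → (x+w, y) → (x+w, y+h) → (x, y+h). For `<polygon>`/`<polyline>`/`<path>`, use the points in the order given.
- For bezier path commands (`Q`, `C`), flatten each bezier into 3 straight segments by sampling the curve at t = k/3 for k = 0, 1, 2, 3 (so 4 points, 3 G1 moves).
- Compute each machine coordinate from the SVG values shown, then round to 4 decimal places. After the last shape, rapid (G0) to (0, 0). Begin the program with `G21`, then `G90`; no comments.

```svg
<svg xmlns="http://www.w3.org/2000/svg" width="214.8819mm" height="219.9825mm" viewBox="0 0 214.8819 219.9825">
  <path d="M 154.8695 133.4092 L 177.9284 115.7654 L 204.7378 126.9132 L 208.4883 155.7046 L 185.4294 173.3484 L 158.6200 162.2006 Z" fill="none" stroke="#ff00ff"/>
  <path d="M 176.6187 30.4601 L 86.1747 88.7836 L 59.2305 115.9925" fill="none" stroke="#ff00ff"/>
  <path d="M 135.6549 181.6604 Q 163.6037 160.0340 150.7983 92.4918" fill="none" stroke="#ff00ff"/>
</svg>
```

viewBox `0 0 214.8819 219.9825` with mm width/height → 1 unit = 1 mm. Flip: y_m = 219.9825 − y_svg.

**Shape 1** — `<path>` regular polygon, stroke `#ff00ff` → engrave (S282, F2140). Machine vertices: (154.8695,86.5733) → (177.9284,104.2171) → (204.7378,93.0693) → (208.4883,64.2779) → (185.4294,46.6341) → (158.6200,57.7819) → (154.8695,86.5733). Closed: final G1 returns to the first vertex.

**Shape 2** — `<path>` open polyline, stroke `#ff00ff` → engrave (S282, F2140). Machine vertices: (176.6187,189.5224) → (86.1747,131.1989) → (59.2305,103.9900). Open path.

**Shape 3** — `<path>` quadratic bezier, stroke `#ff00ff` → engrave (S282, F2140). Control points (SVG): P0=(135.6549,181.6604), P1=(163.6037,160.0340), P2=(150.7983,92.4918); sampled at t=k/3. Machine vertices: (135.6549,38.3221) → (149.7592,57.8415) → (154.8070,87.5643) → (150.7983,127.4907). Open path.

G21
G90
G0 X154.8695 Y86.5733
M3 S282
G01 X177.9284 Y104.2171 F2140
G01 X204.7378 Y93.0693
G01 X208.4883 Y64.2779
G01 X185.4294 Y46.6341
G01 X158.6200 Y57.7819
G01 X154.8695 Y86.5733
M5
G0 X176.6187 Y189.5224
M3 S282
G01 X86.1747 Y131.1989 F2140
G01 X59.2305 Y103.9900
M5
G0 X135.6549 Y38.3221
M3 S282
G01 X149.7592 Y57.8415 F2140
G01 X154.8070 Y87.5643
G01 X150.7983 Y127.4907
M5
G0 X0.0000 Y0.0000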